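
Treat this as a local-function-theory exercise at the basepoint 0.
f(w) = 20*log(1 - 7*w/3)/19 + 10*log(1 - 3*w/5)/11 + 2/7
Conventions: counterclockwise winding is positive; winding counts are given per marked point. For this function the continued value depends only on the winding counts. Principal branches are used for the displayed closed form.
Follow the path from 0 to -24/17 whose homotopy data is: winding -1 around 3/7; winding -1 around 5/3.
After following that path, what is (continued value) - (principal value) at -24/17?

Continued minus principal equals -(820/209)*pi*i.

The rational part is single-valued and drops out of the difference; each branch term changes only by its own monodromy.
(10/11)*log(1 - w/(5/3)): each positive loop around 5/3 adds 2*pi*i to the log, so winding -1 contributes (10/11)*(-1)*2*pi*i = -(20/11)*pi*i.
(20/19)*log(1 - w/(3/7)): each positive loop around 3/7 adds 2*pi*i to the log, so winding -1 contributes (20/19)*(-1)*2*pi*i = -(40/19)*pi*i.
Summing the contributions at w = -24/17 gives -(820/209)*pi*i.


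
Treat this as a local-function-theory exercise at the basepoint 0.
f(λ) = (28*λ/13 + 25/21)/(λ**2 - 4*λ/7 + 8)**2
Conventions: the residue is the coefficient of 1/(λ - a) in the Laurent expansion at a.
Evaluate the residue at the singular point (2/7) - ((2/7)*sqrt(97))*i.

The residue is ((24157/11742432)*sqrt(97))*i.

The factor λ**2 - 4*λ/7 + 8 splits as (λ - a)(λ - a') with a = (2/7) - ((2/7)*sqrt(97))*i, a' = (2/7) + ((2/7)*sqrt(97))*i. At the order-2 pole a set g(λ) = (λ - a)^2*f(λ) = [28*λ/13 + 25/21] / (λ - a')^2.
Order-2 pole: residue = g'(a); g'((2/7) - ((2/7)*sqrt(97))*i) = ((24157/11742432)*sqrt(97))*i, so the residue is ((24157/11742432)*sqrt(97))*i.


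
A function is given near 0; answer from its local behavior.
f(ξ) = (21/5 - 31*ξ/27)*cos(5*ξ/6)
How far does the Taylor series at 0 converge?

The radius of convergence is infinite.

The factor cos(5*ξ/6) is entire and contributes no finite singular point.
The polynomial part has no poles.
No finite singular points: the Taylor series at 0 converges everywhere.


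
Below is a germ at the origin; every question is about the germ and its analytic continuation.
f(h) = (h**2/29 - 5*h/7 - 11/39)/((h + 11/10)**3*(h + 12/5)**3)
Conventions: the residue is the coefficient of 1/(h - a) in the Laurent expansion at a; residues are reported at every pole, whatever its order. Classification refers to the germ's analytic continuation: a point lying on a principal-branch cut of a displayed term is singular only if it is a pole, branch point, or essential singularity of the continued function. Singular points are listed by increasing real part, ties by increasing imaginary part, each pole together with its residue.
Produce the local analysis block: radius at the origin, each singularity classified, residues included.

Radius of convergence at 0: 11/10.
At -12/5: a pole of order 3; residue -241739000/139977461.
At -11/10: a pole of order 3; residue 241739000/139977461.

Denominator factor (h + 12/5)^3: pole of order 3 at -12/5, modulus 12/5.
Denominator factor (h + 11/10)^3: pole of order 3 at -11/10, modulus 11/10.
The radius of convergence is the smallest modulus among the singular points: 11/10.
At the order-3 pole -12/5 set g(h) = (h - (-12/5))^3*f(h) = (h**2/29 - 5*h/7 - 11/39)/(h + 11/10)**3.
Order-3 pole: residue = g''(a)/2; g''(-12/5) = -483478000/139977461, so the residue is -241739000/139977461.
At the order-3 pole -11/10 set g(h) = (h - (-11/10))^3*f(h) = (h**2/29 - 5*h/7 - 11/39)/(h + 12/5)**3.
Order-3 pole: residue = g''(a)/2; g''(-11/10) = 483478000/139977461, so the residue is 241739000/139977461.
List the singular points by increasing real part (a conjugate pair: the negative imaginary part first).


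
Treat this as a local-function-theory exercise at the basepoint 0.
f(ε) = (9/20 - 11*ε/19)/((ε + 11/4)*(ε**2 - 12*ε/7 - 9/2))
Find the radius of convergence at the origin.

Denominator factor (ε + 11/4): pole of order 1 at -11/4, modulus 11/4.
Denominator factor (ε**2 - 12*ε/7 - 9/2): discriminant 1026/49, real irrational roots 6/7 + (3/14)*sqrt(114) and 6/7 - (3/14)*sqrt(114); poles of order 1, moduli 6/7 + (3/14)*sqrt(114) and -6/7 + (3/14)*sqrt(114).
The radius of convergence is the smallest modulus among the singular points: -6/7 + (3/14)*sqrt(114).

The radius of convergence is -6/7 + (3/14)*sqrt(114).


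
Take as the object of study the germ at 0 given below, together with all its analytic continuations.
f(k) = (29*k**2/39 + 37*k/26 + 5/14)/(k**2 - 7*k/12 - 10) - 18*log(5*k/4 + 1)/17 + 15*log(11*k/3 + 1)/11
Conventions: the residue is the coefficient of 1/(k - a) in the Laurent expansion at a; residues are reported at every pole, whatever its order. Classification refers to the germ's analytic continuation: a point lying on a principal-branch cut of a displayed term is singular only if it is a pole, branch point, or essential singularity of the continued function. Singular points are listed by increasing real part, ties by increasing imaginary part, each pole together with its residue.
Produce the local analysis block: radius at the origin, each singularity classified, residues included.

Radius of convergence at 0: 3/11.
At 7/24 - (1/24)*sqrt(5809): a pole of order 1; residue 869/936 - (655301/38060568)*sqrt(5809).
At -4/5: a logarithmic branch point.
At -3/11: a logarithmic branch point.
At 7/24 + (1/24)*sqrt(5809): a pole of order 1; residue 869/936 + (655301/38060568)*sqrt(5809).

Denominator factor (k**2 - 7*k/12 - 10): discriminant 5809/144, real irrational roots 7/24 + (1/24)*sqrt(5809) and 7/24 - (1/24)*sqrt(5809); poles of order 1, moduli 7/24 + (1/24)*sqrt(5809) and -7/24 + (1/24)*sqrt(5809).
Branch term (15/11)*log(1 - k/(-3/11)): its argument vanishes at k = -3/11, a logarithmic branch point, modulus 3/11.
Branch term (-18/17)*log(1 - k/(-4/5)): its argument vanishes at k = -4/5, a logarithmic branch point, modulus 4/5.
The radius of convergence is the smallest modulus among the singular points: 3/11.
The branch terms are analytic at 7/24 - (1/24)*sqrt(5809) and contribute nothing to the residue; only the rational part matters.
The factor k**2 - 7*k/12 - 10 splits as (k - a)(k - a') with a = 7/24 - (1/24)*sqrt(5809), a' = 7/24 + (1/24)*sqrt(5809). At the order-1 pole a set g(k) = (k - a)*(rational part) = [29*k**2/39 + 37*k/26 + 5/14] / (k - a').
Simple pole: residue = g(a) at a = 7/24 - (1/24)*sqrt(5809), which is 869/936 - (655301/38060568)*sqrt(5809).
The branch terms are analytic at 7/24 + (1/24)*sqrt(5809) and contribute nothing to the residue; only the rational part matters.
The factor k**2 - 7*k/12 - 10 splits as (k - a)(k - a') with a = 7/24 + (1/24)*sqrt(5809), a' = 7/24 - (1/24)*sqrt(5809). At the order-1 pole a set g(k) = (k - a)*(rational part) = [29*k**2/39 + 37*k/26 + 5/14] / (k - a').
Simple pole: residue = g(a) at a = 7/24 + (1/24)*sqrt(5809), which is 869/936 + (655301/38060568)*sqrt(5809).
List the singular points by increasing real part (a conjugate pair: the negative imaginary part first).


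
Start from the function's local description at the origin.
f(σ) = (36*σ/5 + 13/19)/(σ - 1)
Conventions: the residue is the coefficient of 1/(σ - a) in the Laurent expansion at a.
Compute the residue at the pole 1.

At the order-1 pole 1 set g(σ) = (σ - (1))*f(σ) = 36*σ/5 + 13/19.
Simple pole: residue = g(a) at a = 1, which is 749/95.

The residue is 749/95.


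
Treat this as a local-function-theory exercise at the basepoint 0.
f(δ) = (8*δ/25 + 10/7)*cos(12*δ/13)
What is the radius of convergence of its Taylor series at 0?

The factor cos(12*δ/13) is entire and contributes no finite singular point.
The polynomial part has no poles.
No finite singular points: the Taylor series at 0 converges everywhere.

The radius of convergence is infinite.


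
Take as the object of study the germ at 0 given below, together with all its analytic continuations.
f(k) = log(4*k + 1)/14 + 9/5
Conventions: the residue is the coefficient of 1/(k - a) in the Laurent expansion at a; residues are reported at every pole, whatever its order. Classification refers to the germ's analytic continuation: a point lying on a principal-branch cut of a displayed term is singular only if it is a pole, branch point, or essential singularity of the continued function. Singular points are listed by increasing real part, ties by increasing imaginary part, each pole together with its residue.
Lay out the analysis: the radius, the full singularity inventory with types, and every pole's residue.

Branch term (1/14)*log(1 - k/(-1/4)): its argument vanishes at k = -1/4, a logarithmic branch point, modulus 1/4.
The radius of convergence is the smallest modulus among the singular points: 1/4.

Radius of convergence at 0: 1/4.
At -1/4: a logarithmic branch point.


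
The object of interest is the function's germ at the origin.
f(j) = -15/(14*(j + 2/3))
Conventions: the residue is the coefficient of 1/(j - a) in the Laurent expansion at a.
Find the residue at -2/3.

At the order-1 pole -2/3 set g(j) = (j - (-2/3))*f(j) = -15/14.
Simple pole: residue = g(a) at a = -2/3, which is -15/14.

The residue is -15/14.


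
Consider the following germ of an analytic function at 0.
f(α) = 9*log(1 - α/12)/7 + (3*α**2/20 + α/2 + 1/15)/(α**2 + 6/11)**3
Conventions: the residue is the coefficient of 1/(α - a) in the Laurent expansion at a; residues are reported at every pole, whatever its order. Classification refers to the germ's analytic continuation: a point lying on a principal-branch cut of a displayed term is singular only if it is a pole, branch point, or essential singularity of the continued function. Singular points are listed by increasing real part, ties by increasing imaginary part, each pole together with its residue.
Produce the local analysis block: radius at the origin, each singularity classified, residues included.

Radius of convergence at 0: (1/11)*sqrt(66).
At -((1/11)*sqrt(66))*i: a pole of order 3; residue ((341/34560)*sqrt(66))*i.
At ((1/11)*sqrt(66))*i: a pole of order 3; residue -((341/34560)*sqrt(66))*i.
At 12: a logarithmic branch point.

Denominator factor (α**2 + 6/11)^3: discriminant -24/11, complex-conjugate roots ((1/11)*sqrt(66))*i and -((1/11)*sqrt(66))*i; poles of order 3, moduli (1/11)*sqrt(66) and (1/11)*sqrt(66).
Branch term (9/7)*log(1 - α/(12)): its argument vanishes at α = 12, a logarithmic branch point, modulus 12.
The radius of convergence is the smallest modulus among the singular points: (1/11)*sqrt(66).
The branch term is analytic at -((1/11)*sqrt(66))*i and contributes nothing to the residue; only the rational part matters.
The factor α**2 + 6/11 splits as (α - a)(α - a') with a = -((1/11)*sqrt(66))*i, a' = ((1/11)*sqrt(66))*i. At the order-3 pole a set g(α) = (α - a)^3*(rational part) = [3*α**2/20 + α/2 + 1/15] / (α - a')^3.
Order-3 pole: residue = g''(a)/2; g''(-((1/11)*sqrt(66))*i) = ((341/17280)*sqrt(66))*i, so the residue is ((341/34560)*sqrt(66))*i.
The branch term is analytic at ((1/11)*sqrt(66))*i and contributes nothing to the residue; only the rational part matters.
The factor α**2 + 6/11 splits as (α - a)(α - a') with a = ((1/11)*sqrt(66))*i, a' = -((1/11)*sqrt(66))*i. At the order-3 pole a set g(α) = (α - a)^3*(rational part) = [3*α**2/20 + α/2 + 1/15] / (α - a')^3.
Order-3 pole: residue = g''(a)/2; g''(((1/11)*sqrt(66))*i) = -((341/17280)*sqrt(66))*i, so the residue is -((341/34560)*sqrt(66))*i.
List the singular points by increasing real part (a conjugate pair: the negative imaginary part first).


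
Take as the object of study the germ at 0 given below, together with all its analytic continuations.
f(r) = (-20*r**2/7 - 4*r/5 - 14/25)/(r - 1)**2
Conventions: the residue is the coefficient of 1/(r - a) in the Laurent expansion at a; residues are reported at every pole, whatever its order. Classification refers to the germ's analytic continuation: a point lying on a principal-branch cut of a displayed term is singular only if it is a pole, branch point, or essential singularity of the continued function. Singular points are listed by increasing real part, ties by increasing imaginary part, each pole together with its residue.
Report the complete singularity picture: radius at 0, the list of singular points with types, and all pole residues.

Radius of convergence at 0: 1.
At 1: a pole of order 2; residue -228/35.

Denominator factor (r - 1)^2: pole of order 2 at 1, modulus 1.
The radius of convergence is the smallest modulus among the singular points: 1.
At the order-2 pole 1 set g(r) = (r - (1))^2*f(r) = -20*r**2/7 - 4*r/5 - 14/25.
Order-2 pole: residue = g'(a); g'(1) = -228/35, so the residue is -228/35.


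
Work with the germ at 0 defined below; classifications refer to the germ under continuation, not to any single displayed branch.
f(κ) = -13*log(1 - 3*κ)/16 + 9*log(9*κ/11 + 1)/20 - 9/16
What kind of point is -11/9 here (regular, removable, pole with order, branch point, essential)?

The point is a logarithmic branch point.

The term (9/20)*log(1 - κ/(-11/9)) has argument 1 - -11/9/(-11/9) = 0 at -11/9: a logarithmic (infinitely-sheeted) branch point; the remaining terms are analytic or single-valued there.


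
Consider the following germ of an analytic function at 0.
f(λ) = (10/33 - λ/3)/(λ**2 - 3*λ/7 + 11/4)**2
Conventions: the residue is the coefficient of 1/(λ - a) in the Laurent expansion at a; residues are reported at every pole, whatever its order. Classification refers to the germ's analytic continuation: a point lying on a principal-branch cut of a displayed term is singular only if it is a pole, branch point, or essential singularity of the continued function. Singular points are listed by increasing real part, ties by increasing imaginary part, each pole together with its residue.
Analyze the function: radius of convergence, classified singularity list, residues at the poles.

Denominator factor (λ**2 - 3*λ/7 + 11/4)^2: discriminant -530/49, complex-conjugate roots (3/14) + ((1/14)*sqrt(530))*i and (3/14) - ((1/14)*sqrt(530))*i; poles of order 2, moduli (1/2)*sqrt(11) and (1/2)*sqrt(11).
The radius of convergence is the smallest modulus among the singular points: (1/2)*sqrt(11).
The factor λ**2 - 3*λ/7 + 11/4 splits as (λ - a)(λ - a') with a = (3/14) - ((1/14)*sqrt(530))*i, a' = (3/14) + ((1/14)*sqrt(530))*i. At the order-2 pole a set g(λ) = (λ - a)^2*f(λ) = [10/33 - λ/3] / (λ - a')^2.
Order-2 pole: residue = g'(a); g'((3/14) - ((1/14)*sqrt(530))*i) = ((5243/9269700)*sqrt(530))*i, so the residue is ((5243/9269700)*sqrt(530))*i.
The factor λ**2 - 3*λ/7 + 11/4 splits as (λ - a)(λ - a') with a = (3/14) + ((1/14)*sqrt(530))*i, a' = (3/14) - ((1/14)*sqrt(530))*i. At the order-2 pole a set g(λ) = (λ - a)^2*f(λ) = [10/33 - λ/3] / (λ - a')^2.
Order-2 pole: residue = g'(a); g'((3/14) + ((1/14)*sqrt(530))*i) = -((5243/9269700)*sqrt(530))*i, so the residue is -((5243/9269700)*sqrt(530))*i.
List the singular points by increasing real part (a conjugate pair: the negative imaginary part first).

Radius of convergence at 0: (1/2)*sqrt(11).
At (3/14) - ((1/14)*sqrt(530))*i: a pole of order 2; residue ((5243/9269700)*sqrt(530))*i.
At (3/14) + ((1/14)*sqrt(530))*i: a pole of order 2; residue -((5243/9269700)*sqrt(530))*i.


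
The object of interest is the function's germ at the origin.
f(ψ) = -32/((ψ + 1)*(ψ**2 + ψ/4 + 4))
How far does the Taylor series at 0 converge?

The radius of convergence is 1.

Denominator factor (ψ**2 + ψ/4 + 4): discriminant -255/16, complex-conjugate roots (-1/8) + ((1/8)*sqrt(255))*i and (-1/8) - ((1/8)*sqrt(255))*i; poles of order 1, moduli 2 and 2.
Denominator factor (ψ + 1): pole of order 1 at -1, modulus 1.
The radius of convergence is the smallest modulus among the singular points: 1.


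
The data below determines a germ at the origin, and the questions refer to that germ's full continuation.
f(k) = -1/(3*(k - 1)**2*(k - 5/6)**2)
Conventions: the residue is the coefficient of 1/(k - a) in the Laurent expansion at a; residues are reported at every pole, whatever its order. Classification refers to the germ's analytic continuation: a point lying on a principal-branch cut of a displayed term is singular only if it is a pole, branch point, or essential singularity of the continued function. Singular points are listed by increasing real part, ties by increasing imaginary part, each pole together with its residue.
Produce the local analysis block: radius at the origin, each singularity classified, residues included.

Radius of convergence at 0: 5/6.
At 5/6: a pole of order 2; residue -144.
At 1: a pole of order 2; residue 144.

Denominator factor (k - 1)^2: pole of order 2 at 1, modulus 1.
Denominator factor (k - 5/6)^2: pole of order 2 at 5/6, modulus 5/6.
The radius of convergence is the smallest modulus among the singular points: 5/6.
At the order-2 pole 5/6 set g(k) = (k - (5/6))^2*f(k) = -1/(3*(k - 1)**2).
Order-2 pole: residue = g'(a); g'(5/6) = -144, so the residue is -144.
At the order-2 pole 1 set g(k) = (k - (1))^2*f(k) = -1/(3*(k - 5/6)**2).
Order-2 pole: residue = g'(a); g'(1) = 144, so the residue is 144.
List the singular points by increasing real part (a conjugate pair: the negative imaginary part first).


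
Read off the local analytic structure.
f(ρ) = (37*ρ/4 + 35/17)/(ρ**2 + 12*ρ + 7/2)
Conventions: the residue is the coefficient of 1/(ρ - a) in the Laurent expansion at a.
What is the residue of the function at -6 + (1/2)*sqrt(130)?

The residue is 37/8 - (1817/4420)*sqrt(130).

The factor ρ**2 + 12*ρ + 7/2 splits as (ρ - a)(ρ - a') with a = -6 + (1/2)*sqrt(130), a' = -6 - (1/2)*sqrt(130). At the order-1 pole a set g(ρ) = (ρ - a)*f(ρ) = [37*ρ/4 + 35/17] / (ρ - a').
Simple pole: residue = g(a) at a = -6 + (1/2)*sqrt(130), which is 37/8 - (1817/4420)*sqrt(130).


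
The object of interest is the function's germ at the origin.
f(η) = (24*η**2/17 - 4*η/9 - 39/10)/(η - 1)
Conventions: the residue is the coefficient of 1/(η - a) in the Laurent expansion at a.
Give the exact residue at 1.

At the order-1 pole 1 set g(η) = (η - (1))*f(η) = 24*η**2/17 - 4*η/9 - 39/10.
Simple pole: residue = g(a) at a = 1, which is -4487/1530.

The residue is -4487/1530.


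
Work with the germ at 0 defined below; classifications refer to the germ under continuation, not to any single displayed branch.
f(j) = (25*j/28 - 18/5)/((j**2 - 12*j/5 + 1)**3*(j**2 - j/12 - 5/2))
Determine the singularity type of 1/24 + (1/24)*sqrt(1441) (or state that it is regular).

The denominator factor j**2 - j/12 - 5/2 vanishes at 1/24 + (1/24)*sqrt(1441) and appears to the power 1; the numerator there equals -11971/3360 + (25/672)*sqrt(1441), nonzero, and no other factor vanishes.
Hence a pole whose order is the multiplicity, 1.

The point is a pole of order 1.


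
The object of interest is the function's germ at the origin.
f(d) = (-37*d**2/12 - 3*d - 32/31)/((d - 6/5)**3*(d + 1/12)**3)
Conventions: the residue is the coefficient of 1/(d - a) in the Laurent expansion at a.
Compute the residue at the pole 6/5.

The residue is -469375254000/83910308867.

At the order-3 pole 6/5 set g(d) = (d - (6/5))^3*f(d) = (-37*d**2/12 - 3*d - 32/31)/(d + 1/12)**3.
Order-3 pole: residue = g''(a)/2; g''(6/5) = -938750508000/83910308867, so the residue is -469375254000/83910308867.


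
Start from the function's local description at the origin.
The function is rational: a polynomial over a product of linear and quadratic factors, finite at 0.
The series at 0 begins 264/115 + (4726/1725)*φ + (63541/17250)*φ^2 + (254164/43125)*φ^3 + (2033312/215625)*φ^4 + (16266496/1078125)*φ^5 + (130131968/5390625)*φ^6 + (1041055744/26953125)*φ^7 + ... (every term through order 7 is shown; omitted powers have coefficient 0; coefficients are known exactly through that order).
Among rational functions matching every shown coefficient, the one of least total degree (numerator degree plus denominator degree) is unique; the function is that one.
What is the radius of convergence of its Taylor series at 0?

The radius of convergence is 5/8.

No rational of total degree below 3 reproduces all 8 coefficients; solving the [2/1] Pade equations on them gives f(φ) = (7*φ**2/16 + 7*φ/12 - 33/23)/(φ - 5/8), whose expansion matches every shown term.
Denominator factor (φ - 5/8): pole of order 1 at 5/8, modulus 5/8.
The radius of convergence is the smallest modulus among the singular points: 5/8.


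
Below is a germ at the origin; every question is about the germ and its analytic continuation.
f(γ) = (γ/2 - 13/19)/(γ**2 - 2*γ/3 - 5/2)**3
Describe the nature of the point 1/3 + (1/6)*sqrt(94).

The point is a pole of order 3.

The denominator factor γ**2 - 2*γ/3 - 5/2 vanishes at 1/3 + (1/6)*sqrt(94) and appears to the power 3; the numerator there equals -59/114 + (1/12)*sqrt(94), nonzero, and no other factor vanishes.
Hence a pole whose order is the multiplicity, 3.


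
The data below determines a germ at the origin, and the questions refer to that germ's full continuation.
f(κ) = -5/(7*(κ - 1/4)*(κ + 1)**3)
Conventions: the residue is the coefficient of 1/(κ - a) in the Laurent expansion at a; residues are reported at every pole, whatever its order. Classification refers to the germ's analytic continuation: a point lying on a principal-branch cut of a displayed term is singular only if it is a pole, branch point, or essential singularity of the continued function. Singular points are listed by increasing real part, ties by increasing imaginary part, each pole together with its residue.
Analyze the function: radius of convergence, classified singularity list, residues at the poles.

Denominator factor (κ - 1/4): pole of order 1 at 1/4, modulus 1/4.
Denominator factor (κ + 1)^3: pole of order 3 at -1, modulus 1.
The radius of convergence is the smallest modulus among the singular points: 1/4.
At the order-3 pole -1 set g(κ) = (κ - (-1))^3*f(κ) = -5/(7*(κ - 1/4)).
Order-3 pole: residue = g''(a)/2; g''(-1) = 128/175, so the residue is 64/175.
At the order-1 pole 1/4 set g(κ) = (κ - (1/4))*f(κ) = -5/(7*(κ + 1)**3).
Simple pole: residue = g(a) at a = 1/4, which is -64/175.
List the singular points by increasing real part (a conjugate pair: the negative imaginary part first).

Radius of convergence at 0: 1/4.
At -1: a pole of order 3; residue 64/175.
At 1/4: a pole of order 1; residue -64/175.


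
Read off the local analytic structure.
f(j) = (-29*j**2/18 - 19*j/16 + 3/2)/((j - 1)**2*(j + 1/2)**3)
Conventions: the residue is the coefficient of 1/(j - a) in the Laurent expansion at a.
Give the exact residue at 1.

The residue is -29/54.

At the order-2 pole 1 set g(j) = (j - (1))^2*f(j) = (-29*j**2/18 - 19*j/16 + 3/2)/(j + 1/2)**3.
Order-2 pole: residue = g'(a); g'(1) = -29/54, so the residue is -29/54.


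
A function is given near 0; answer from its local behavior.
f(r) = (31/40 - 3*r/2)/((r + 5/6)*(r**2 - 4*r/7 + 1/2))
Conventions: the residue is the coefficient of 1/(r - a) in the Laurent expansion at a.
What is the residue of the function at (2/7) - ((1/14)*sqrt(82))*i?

The residue is (-5103/8420) - ((8463/690440)*sqrt(82))*i.

The factor r**2 - 4*r/7 + 1/2 splits as (r - a)(r - a') with a = (2/7) - ((1/14)*sqrt(82))*i, a' = (2/7) + ((1/14)*sqrt(82))*i. At the order-1 pole a set g(r) = (r - a)*f(r) = [(31/40 - 3*r/2)/(r + 5/6)] / (r - a').
Simple pole: residue = g(a) at a = (2/7) - ((1/14)*sqrt(82))*i, which is (-5103/8420) - ((8463/690440)*sqrt(82))*i.


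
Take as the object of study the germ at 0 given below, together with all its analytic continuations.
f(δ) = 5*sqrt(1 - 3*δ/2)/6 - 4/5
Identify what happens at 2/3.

The point is an algebraic (square-root) branch point.

The term (5/6)*sqrt(1 - δ/(2/3)) has argument 1 - 2/3/(2/3) = 0 at 2/3: a square-root (algebraic, two-sheeted) branch point; the remaining terms are analytic or single-valued there.


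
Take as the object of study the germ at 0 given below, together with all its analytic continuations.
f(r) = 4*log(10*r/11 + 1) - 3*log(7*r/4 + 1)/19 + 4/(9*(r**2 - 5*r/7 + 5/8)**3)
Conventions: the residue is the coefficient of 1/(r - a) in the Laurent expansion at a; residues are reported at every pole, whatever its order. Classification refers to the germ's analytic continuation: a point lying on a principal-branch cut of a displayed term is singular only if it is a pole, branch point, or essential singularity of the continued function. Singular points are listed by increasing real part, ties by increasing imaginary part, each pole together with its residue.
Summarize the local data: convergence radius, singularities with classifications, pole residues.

Radius of convergence at 0: 4/7.
At -11/10: a logarithmic branch point.
At -4/7: a logarithmic branch point.
At (5/14) - ((1/28)*sqrt(390))*i: a pole of order 3; residue ((537824/22244625)*sqrt(390))*i.
At (5/14) + ((1/28)*sqrt(390))*i: a pole of order 3; residue -((537824/22244625)*sqrt(390))*i.

Denominator factor (r**2 - 5*r/7 + 5/8)^3: discriminant -195/98, complex-conjugate roots (5/14) + ((1/28)*sqrt(390))*i and (5/14) - ((1/28)*sqrt(390))*i; poles of order 3, moduli (1/4)*sqrt(10) and (1/4)*sqrt(10).
Branch term (-3/19)*log(1 - r/(-4/7)): its argument vanishes at r = -4/7, a logarithmic branch point, modulus 4/7.
Branch term (4)*log(1 - r/(-11/10)): its argument vanishes at r = -11/10, a logarithmic branch point, modulus 11/10.
The radius of convergence is the smallest modulus among the singular points: 4/7.
The branch terms are analytic at (5/14) - ((1/28)*sqrt(390))*i and contribute nothing to the residue; only the rational part matters.
The factor r**2 - 5*r/7 + 5/8 splits as (r - a)(r - a') with a = (5/14) - ((1/28)*sqrt(390))*i, a' = (5/14) + ((1/28)*sqrt(390))*i. At the order-3 pole a set g(r) = (r - a)^3*(rational part) = [4/9] / (r - a')^3.
Order-3 pole: residue = g''(a)/2; g''((5/14) - ((1/28)*sqrt(390))*i) = ((1075648/22244625)*sqrt(390))*i, so the residue is ((537824/22244625)*sqrt(390))*i.
The branch terms are analytic at (5/14) + ((1/28)*sqrt(390))*i and contribute nothing to the residue; only the rational part matters.
The factor r**2 - 5*r/7 + 5/8 splits as (r - a)(r - a') with a = (5/14) + ((1/28)*sqrt(390))*i, a' = (5/14) - ((1/28)*sqrt(390))*i. At the order-3 pole a set g(r) = (r - a)^3*(rational part) = [4/9] / (r - a')^3.
Order-3 pole: residue = g''(a)/2; g''((5/14) + ((1/28)*sqrt(390))*i) = -((1075648/22244625)*sqrt(390))*i, so the residue is -((537824/22244625)*sqrt(390))*i.
List the singular points by increasing real part (a conjugate pair: the negative imaginary part first).


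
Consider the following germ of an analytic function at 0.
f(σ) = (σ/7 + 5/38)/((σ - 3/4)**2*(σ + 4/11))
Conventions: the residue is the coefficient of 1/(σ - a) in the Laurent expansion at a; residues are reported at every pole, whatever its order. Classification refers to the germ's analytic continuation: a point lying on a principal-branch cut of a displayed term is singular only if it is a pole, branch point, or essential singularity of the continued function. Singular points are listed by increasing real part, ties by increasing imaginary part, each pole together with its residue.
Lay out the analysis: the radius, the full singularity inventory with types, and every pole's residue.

Denominator factor (σ - 3/4)^2: pole of order 2 at 3/4, modulus 3/4.
Denominator factor (σ + 4/11): pole of order 1 at -4/11, modulus 4/11.
The radius of convergence is the smallest modulus among the singular points: 4/11.
At the order-1 pole -4/11 set g(σ) = (σ - (-4/11))*f(σ) = (σ/7 + 5/38)/(σ - 3/4)**2.
Simple pole: residue = g(a) at a = -4/11, which is 20504/319333.
At the order-2 pole 3/4 set g(σ) = (σ - (3/4))^2*f(σ) = (σ/7 + 5/38)/(σ + 4/11).
Order-2 pole: residue = g'(a); g'(3/4) = -20504/319333, so the residue is -20504/319333.
List the singular points by increasing real part (a conjugate pair: the negative imaginary part first).

Radius of convergence at 0: 4/11.
At -4/11: a pole of order 1; residue 20504/319333.
At 3/4: a pole of order 2; residue -20504/319333.


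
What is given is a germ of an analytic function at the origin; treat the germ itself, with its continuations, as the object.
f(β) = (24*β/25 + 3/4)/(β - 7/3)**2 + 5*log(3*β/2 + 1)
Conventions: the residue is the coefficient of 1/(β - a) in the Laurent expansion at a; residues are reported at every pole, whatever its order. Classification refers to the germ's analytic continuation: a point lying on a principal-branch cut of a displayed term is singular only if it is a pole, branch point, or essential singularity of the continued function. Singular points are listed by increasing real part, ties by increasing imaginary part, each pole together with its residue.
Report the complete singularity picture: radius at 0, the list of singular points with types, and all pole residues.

Denominator factor (β - 7/3)^2: pole of order 2 at 7/3, modulus 7/3.
Branch term (5)*log(1 - β/(-2/3)): its argument vanishes at β = -2/3, a logarithmic branch point, modulus 2/3.
The radius of convergence is the smallest modulus among the singular points: 2/3.
The branch term is analytic at 7/3 and contributes nothing to the residue; only the rational part matters.
At the order-2 pole 7/3 set g(β) = (β - (7/3))^2*(rational part) = 24*β/25 + 3/4.
Order-2 pole: residue = g'(a); g'(7/3) = 24/25, so the residue is 24/25.
List the singular points by increasing real part (a conjugate pair: the negative imaginary part first).

Radius of convergence at 0: 2/3.
At -2/3: a logarithmic branch point.
At 7/3: a pole of order 2; residue 24/25.


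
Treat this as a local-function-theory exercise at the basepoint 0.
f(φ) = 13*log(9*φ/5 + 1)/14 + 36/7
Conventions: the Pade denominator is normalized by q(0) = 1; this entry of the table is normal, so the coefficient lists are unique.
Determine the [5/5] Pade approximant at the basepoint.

The Pade approximant has numerator coefficients [36/7, 1737/70, 7533/175, 224451/7000, 2304369/245000, 1231281/1750000]; denominator coefficients [1, 9/2, 36/5, 243/50, 2187/1750, 6561/87500].

Taylor coefficients needed (expand at 0): a_0 = 36/7, a_1 = 117/70, a_2 = -1053/700, a_3 = 3159/1750, a_4 = -85293/35000, a_5 = 767637/218750, a_6 = -2302911/437500, a_7 = 62178597/7656250, a_8 = -559607373/43750000, a_9 = 559607373/27343750, a_10 = -45328197213/1367187500.
Write the denominator as Q(φ) = 1 + q1*φ + q2*φ^2 + q3*φ^3 + q4*φ^4 + q5*φ^5. Requiring Q*f - P = O(φ^11) with deg P <= 5 kills the coefficients of φ^6..φ^10 in Q*f:
  φ^6: a_6 + q1*a_5 + q2*a_4 + q3*a_3 + q4*a_2 + q5*a_1 = 0, i.e. -2302911/437500 + (767637/218750)*q1 + (-85293/35000)*q2 + (3159/1750)*q3 + (-1053/700)*q4 + (117/70)*q5 = 0.
  φ^7: a_7 + q1*a_6 + q2*a_5 + q3*a_4 + q4*a_3 + q5*a_2 = 0, i.e. 62178597/7656250 + (-2302911/437500)*q1 + (767637/218750)*q2 + (-85293/35000)*q3 + (3159/1750)*q4 + (-1053/700)*q5 = 0.
  φ^8: a_8 + q1*a_7 + q2*a_6 + q3*a_5 + q4*a_4 + q5*a_3 = 0, i.e. -559607373/43750000 + (62178597/7656250)*q1 + (-2302911/437500)*q2 + (767637/218750)*q3 + (-85293/35000)*q4 + (3159/1750)*q5 = 0.
  φ^9: a_9 + q1*a_8 + q2*a_7 + q3*a_6 + q4*a_5 + q5*a_4 = 0, i.e. 559607373/27343750 + (-559607373/43750000)*q1 + (62178597/7656250)*q2 + (-2302911/437500)*q3 + (767637/218750)*q4 + (-85293/35000)*q5 = 0.
  φ^10: a_10 + q1*a_9 + q2*a_8 + q3*a_7 + q4*a_6 + q5*a_5 = 0, i.e. -45328197213/1367187500 + (559607373/27343750)*q1 + (-559607373/43750000)*q2 + (62178597/7656250)*q3 + (-2302911/437500)*q4 + (767637/218750)*q5 = 0.
Solving this linear system: q1 = 9/2, q2 = 36/5, q3 = 243/50, q4 = 2187/1750, q5 = 6561/87500.
The numerator is Q*f truncated at degree 5: P0 = a_0 = 36/7; P1 = a_1 + q1*a_0 = 1737/70; P2 = a_2 + q1*a_1 + q2*a_0 = 7533/175; P3 = a_3 + q1*a_2 + q2*a_1 + q3*a_0 = 224451/7000; P4 = a_4 + q1*a_3 + q2*a_2 + q3*a_1 + q4*a_0 = 2304369/245000; P5 = a_5 + q1*a_4 + q2*a_3 + q3*a_2 + q4*a_1 + q5*a_0 = 1231281/1750000.


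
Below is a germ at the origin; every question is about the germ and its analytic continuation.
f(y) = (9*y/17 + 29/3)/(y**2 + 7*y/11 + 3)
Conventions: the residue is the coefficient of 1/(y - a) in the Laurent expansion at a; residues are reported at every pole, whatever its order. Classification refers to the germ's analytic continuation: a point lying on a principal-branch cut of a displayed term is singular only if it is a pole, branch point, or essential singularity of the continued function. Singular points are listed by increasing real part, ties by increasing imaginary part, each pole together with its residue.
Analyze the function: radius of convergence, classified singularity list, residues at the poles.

Denominator factor (y**2 + 7*y/11 + 3): discriminant -1403/121, complex-conjugate roots (-7/22) + ((1/22)*sqrt(1403))*i and (-7/22) - ((1/22)*sqrt(1403))*i; poles of order 1, moduli sqrt(3) and sqrt(3).
The radius of convergence is the smallest modulus among the singular points: sqrt(3).
The factor y**2 + 7*y/11 + 3 splits as (y - a)(y - a') with a = (-7/22) - ((1/22)*sqrt(1403))*i, a' = (-7/22) + ((1/22)*sqrt(1403))*i. At the order-1 pole a set g(y) = (y - a)*f(y) = [9*y/17 + 29/3] / (y - a').
Simple pole: residue = g(a) at a = (-7/22) - ((1/22)*sqrt(1403))*i, which is (9/34) + ((10657/143106)*sqrt(1403))*i.
The factor y**2 + 7*y/11 + 3 splits as (y - a)(y - a') with a = (-7/22) + ((1/22)*sqrt(1403))*i, a' = (-7/22) - ((1/22)*sqrt(1403))*i. At the order-1 pole a set g(y) = (y - a)*f(y) = [9*y/17 + 29/3] / (y - a').
Simple pole: residue = g(a) at a = (-7/22) + ((1/22)*sqrt(1403))*i, which is (9/34) - ((10657/143106)*sqrt(1403))*i.
List the singular points by increasing real part (a conjugate pair: the negative imaginary part first).

Radius of convergence at 0: sqrt(3).
At (-7/22) - ((1/22)*sqrt(1403))*i: a pole of order 1; residue (9/34) + ((10657/143106)*sqrt(1403))*i.
At (-7/22) + ((1/22)*sqrt(1403))*i: a pole of order 1; residue (9/34) - ((10657/143106)*sqrt(1403))*i.


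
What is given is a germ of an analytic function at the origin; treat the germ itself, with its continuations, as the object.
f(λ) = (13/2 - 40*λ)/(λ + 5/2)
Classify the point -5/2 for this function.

The point is a pole of order 1.

The denominator factor λ + 5/2 vanishes at -5/2 and appears to the power 1; the numerator there equals 213/2, nonzero, and no other factor vanishes.
Hence a pole whose order is the multiplicity, 1.


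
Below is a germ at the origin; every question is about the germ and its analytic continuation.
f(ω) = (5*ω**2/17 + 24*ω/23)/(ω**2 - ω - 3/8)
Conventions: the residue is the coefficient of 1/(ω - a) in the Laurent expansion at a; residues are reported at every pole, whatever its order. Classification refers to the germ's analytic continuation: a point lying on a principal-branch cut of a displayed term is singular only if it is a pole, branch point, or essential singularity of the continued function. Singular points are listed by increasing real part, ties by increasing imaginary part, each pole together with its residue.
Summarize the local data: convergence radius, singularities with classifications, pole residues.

Radius of convergence at 0: -1/2 + (1/4)*sqrt(10).
At 1/2 - (1/4)*sqrt(10): a pole of order 1; residue 523/782 - (2437/15640)*sqrt(10).
At 1/2 + (1/4)*sqrt(10): a pole of order 1; residue 523/782 + (2437/15640)*sqrt(10).

Denominator factor (ω**2 - ω - 3/8): discriminant 5/2, real irrational roots 1/2 + (1/4)*sqrt(10) and 1/2 - (1/4)*sqrt(10); poles of order 1, moduli 1/2 + (1/4)*sqrt(10) and -1/2 + (1/4)*sqrt(10).
The radius of convergence is the smallest modulus among the singular points: -1/2 + (1/4)*sqrt(10).
The factor ω**2 - ω - 3/8 splits as (ω - a)(ω - a') with a = 1/2 - (1/4)*sqrt(10), a' = 1/2 + (1/4)*sqrt(10). At the order-1 pole a set g(ω) = (ω - a)*f(ω) = [5*ω**2/17 + 24*ω/23] / (ω - a').
Simple pole: residue = g(a) at a = 1/2 - (1/4)*sqrt(10), which is 523/782 - (2437/15640)*sqrt(10).
The factor ω**2 - ω - 3/8 splits as (ω - a)(ω - a') with a = 1/2 + (1/4)*sqrt(10), a' = 1/2 - (1/4)*sqrt(10). At the order-1 pole a set g(ω) = (ω - a)*f(ω) = [5*ω**2/17 + 24*ω/23] / (ω - a').
Simple pole: residue = g(a) at a = 1/2 + (1/4)*sqrt(10), which is 523/782 + (2437/15640)*sqrt(10).
List the singular points by increasing real part (a conjugate pair: the negative imaginary part first).


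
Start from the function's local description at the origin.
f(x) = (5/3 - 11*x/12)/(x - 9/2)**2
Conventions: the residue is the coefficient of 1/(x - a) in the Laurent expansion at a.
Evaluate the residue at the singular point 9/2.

The residue is -11/12.

At the order-2 pole 9/2 set g(x) = (x - (9/2))^2*f(x) = 5/3 - 11*x/12.
Order-2 pole: residue = g'(a); g'(9/2) = -11/12, so the residue is -11/12.


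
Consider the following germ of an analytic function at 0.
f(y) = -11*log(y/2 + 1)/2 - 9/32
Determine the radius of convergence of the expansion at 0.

The radius of convergence is 2.

Branch term (-11/2)*log(1 - y/(-2)): its argument vanishes at y = -2, a logarithmic branch point, modulus 2.
The radius of convergence is the smallest modulus among the singular points: 2.


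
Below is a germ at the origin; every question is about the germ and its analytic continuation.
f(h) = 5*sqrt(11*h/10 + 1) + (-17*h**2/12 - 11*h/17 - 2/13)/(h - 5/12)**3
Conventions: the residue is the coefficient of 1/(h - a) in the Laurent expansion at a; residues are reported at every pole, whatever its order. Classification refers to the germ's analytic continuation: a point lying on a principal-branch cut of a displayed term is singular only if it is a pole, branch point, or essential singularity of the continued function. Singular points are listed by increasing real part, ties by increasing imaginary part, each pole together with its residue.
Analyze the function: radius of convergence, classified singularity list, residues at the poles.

Denominator factor (h - 5/12)^3: pole of order 3 at 5/12, modulus 5/12.
Branch term (5)*sqrt(1 - h/(-10/11)): its argument vanishes at h = -10/11, a square-root branch point, modulus 10/11.
The radius of convergence is the smallest modulus among the singular points: 5/12.
The branch term is analytic at 5/12 and contributes nothing to the residue; only the rational part matters.
At the order-3 pole 5/12 set g(h) = (h - (5/12))^3*(rational part) = -17*h**2/12 - 11*h/17 - 2/13.
Order-3 pole: residue = g''(a)/2; g''(5/12) = -17/6, so the residue is -17/12.
List the singular points by increasing real part (a conjugate pair: the negative imaginary part first).

Radius of convergence at 0: 5/12.
At -10/11: an algebraic (square-root) branch point.
At 5/12: a pole of order 3; residue -17/12.


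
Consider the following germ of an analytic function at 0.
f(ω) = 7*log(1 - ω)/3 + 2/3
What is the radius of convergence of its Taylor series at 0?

The radius of convergence is 1.

Branch term (7/3)*log(1 - ω/(1)): its argument vanishes at ω = 1, a logarithmic branch point, modulus 1.
The radius of convergence is the smallest modulus among the singular points: 1.


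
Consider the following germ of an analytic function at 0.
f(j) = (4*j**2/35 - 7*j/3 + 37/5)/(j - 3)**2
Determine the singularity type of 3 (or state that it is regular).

The point is a pole of order 2.

The denominator factor j - 3 vanishes at 3 and appears to the power 2; the numerator there equals 10/7, nonzero, and no other factor vanishes.
Hence a pole whose order is the multiplicity, 2.


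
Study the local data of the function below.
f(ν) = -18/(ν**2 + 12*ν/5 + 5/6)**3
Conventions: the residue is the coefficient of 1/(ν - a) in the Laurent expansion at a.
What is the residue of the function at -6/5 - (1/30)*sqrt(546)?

The residue is (759375/1507142)*sqrt(546).

The factor ν**2 + 12*ν/5 + 5/6 splits as (ν - a)(ν - a') with a = -6/5 - (1/30)*sqrt(546), a' = -6/5 + (1/30)*sqrt(546). At the order-3 pole a set g(ν) = (ν - a)^3*f(ν) = [-18] / (ν - a')^3.
Order-3 pole: residue = g''(a)/2; g''(-6/5 - (1/30)*sqrt(546)) = (759375/753571)*sqrt(546), so the residue is (759375/1507142)*sqrt(546).


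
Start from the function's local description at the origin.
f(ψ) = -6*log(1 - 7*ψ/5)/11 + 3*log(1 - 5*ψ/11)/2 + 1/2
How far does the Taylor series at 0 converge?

Branch term (3/2)*log(1 - ψ/(11/5)): its argument vanishes at ψ = 11/5, a logarithmic branch point, modulus 11/5.
Branch term (-6/11)*log(1 - ψ/(5/7)): its argument vanishes at ψ = 5/7, a logarithmic branch point, modulus 5/7.
The radius of convergence is the smallest modulus among the singular points: 5/7.

The radius of convergence is 5/7.
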